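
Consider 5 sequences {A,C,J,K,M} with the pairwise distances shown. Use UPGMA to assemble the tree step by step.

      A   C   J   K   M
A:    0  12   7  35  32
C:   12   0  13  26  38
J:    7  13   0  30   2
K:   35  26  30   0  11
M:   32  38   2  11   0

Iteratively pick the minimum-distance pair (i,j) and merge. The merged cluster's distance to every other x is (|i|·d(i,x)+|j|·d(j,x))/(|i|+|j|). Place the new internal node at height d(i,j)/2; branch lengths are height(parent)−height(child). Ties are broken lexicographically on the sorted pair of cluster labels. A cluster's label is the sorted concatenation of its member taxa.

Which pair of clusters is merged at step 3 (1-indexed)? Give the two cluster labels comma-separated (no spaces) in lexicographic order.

JM,K

iteration 1: select J,M (d=2); attach at lengths (1, 1); label the merged cluster JM
  updated: d(A,JM)=39/2, d(C,JM)=51/2, d(JM,K)=41/2
iteration 2: select A,C (d=12); attach at lengths (6, 6); label the merged cluster AC
  updated: d(AC,JM)=45/2, d(AC,K)=61/2
iteration 3: select JM,K (d=41/2); attach at lengths (37/4, 41/4); label the merged cluster JKM
  updated: d(AC,JKM)=151/6
iteration 4: select AC,JKM (d=151/6); attach at lengths (79/12, 7/3); label the merged cluster ACJKM
final tree: ((A:6,C:6):79/12,((J:1,M:1):37/4,K:41/4):7/3)
total length: 509/12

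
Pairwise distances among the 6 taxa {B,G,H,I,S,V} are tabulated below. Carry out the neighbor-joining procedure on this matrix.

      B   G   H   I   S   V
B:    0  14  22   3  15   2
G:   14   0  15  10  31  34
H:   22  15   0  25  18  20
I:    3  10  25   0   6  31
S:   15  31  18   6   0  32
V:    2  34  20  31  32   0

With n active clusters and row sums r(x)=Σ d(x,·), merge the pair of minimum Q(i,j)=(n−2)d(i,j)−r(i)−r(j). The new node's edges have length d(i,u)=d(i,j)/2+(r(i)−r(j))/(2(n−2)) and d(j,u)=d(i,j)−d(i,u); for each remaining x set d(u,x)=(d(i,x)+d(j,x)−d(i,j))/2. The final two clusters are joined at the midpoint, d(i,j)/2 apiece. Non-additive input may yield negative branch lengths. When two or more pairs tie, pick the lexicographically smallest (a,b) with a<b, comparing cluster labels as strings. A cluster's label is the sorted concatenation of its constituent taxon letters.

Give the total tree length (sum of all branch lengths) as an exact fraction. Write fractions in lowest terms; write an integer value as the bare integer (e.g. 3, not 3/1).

347/8

1. join B+V (d=2, Q=-167) ⇒ BV; edges |B|=-55/8, |V|=71/8
  updated: d(BV,G)=23, d(BV,H)=20, d(BV,I)=16, d(BV,S)=45/2
2. join I+S (d=6, Q=-233/2) ⇒ IS; edges |I|=-5/12, |S|=77/12
  updated: d(BV,IS)=65/4, d(G,IS)=35/2, d(H,IS)=37/2
3. join BV+IS (d=65/4, Q=-79) ⇒ BISV; edges |BV|=79/8, |IS|=51/8
  updated: d(BISV,G)=97/8, d(BISV,H)=89/8
4. join BISV+G (d=97/8, Q=-153/4) ⇒ BGISV; edges |BISV|=33/8, |G|=8
  updated: d(BGISV,H)=7
5. join BGISV+H (d=7) ⇒ BGHISV; edges |BGISV|=7/2, |H|=7/2
final tree: ((((B:-55/8,V:71/8):79/8,(I:-5/12,S:77/12):51/8):33/8,G:8):7/2,H:7/2)
total length: 347/8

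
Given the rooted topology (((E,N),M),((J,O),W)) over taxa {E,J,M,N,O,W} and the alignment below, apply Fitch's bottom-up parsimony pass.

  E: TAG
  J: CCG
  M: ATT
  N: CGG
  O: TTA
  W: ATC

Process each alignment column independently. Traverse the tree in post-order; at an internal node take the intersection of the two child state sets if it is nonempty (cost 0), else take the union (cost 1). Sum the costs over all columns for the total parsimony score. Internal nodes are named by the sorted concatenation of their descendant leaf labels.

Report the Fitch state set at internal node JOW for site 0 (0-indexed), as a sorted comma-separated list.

EN@0: {T} ∪ {C} = {C,T} (union, +1)
EMN@0: {C,T} ∪ {A} = {A,C,T} (union, +1)
JO@0: {C} ∪ {T} = {C,T} (union, +1)
JOW@0: {C,T} ∪ {A} = {A,C,T} (union, +1)
EJMNOW@0: {A,C,T} ∩ {A,C,T} = {A,C,T} (intersection, +0)
EN@1: {A} ∪ {G} = {A,G} (union, +1)
EMN@1: {A,G} ∪ {T} = {A,G,T} (union, +1)
JO@1: {C} ∪ {T} = {C,T} (union, +1)
JOW@1: {C,T} ∩ {T} = {T} (intersection, +0)
EJMNOW@1: {A,G,T} ∩ {T} = {T} (intersection, +0)
EN@2: {G} ∩ {G} = {G} (intersection, +0)
EMN@2: {G} ∪ {T} = {G,T} (union, +1)
JO@2: {G} ∪ {A} = {A,G} (union, +1)
JOW@2: {A,G} ∪ {C} = {A,C,G} (union, +1)
EJMNOW@2: {G,T} ∩ {A,C,G} = {G} (intersection, +0)
per-site changes: [4, 3, 3]; total = 10

A,C,T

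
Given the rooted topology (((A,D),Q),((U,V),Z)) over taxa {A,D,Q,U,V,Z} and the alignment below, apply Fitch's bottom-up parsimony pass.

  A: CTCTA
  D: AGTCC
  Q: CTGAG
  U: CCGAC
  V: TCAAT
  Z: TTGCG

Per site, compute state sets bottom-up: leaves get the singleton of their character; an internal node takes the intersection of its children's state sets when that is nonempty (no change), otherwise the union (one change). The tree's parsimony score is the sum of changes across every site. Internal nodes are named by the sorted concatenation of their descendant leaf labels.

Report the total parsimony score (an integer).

15

AD@0: {C} ∪ {A} = {A,C} (union, +1)
ADQ@0: {A,C} ∩ {C} = {C} (intersection, +0)
UV@0: {C} ∪ {T} = {C,T} (union, +1)
UVZ@0: {C,T} ∩ {T} = {T} (intersection, +0)
ADQUVZ@0: {C} ∪ {T} = {C,T} (union, +1)
AD@1: {T} ∪ {G} = {G,T} (union, +1)
ADQ@1: {G,T} ∩ {T} = {T} (intersection, +0)
UV@1: {C} ∩ {C} = {C} (intersection, +0)
UVZ@1: {C} ∪ {T} = {C,T} (union, +1)
ADQUVZ@1: {T} ∩ {C,T} = {T} (intersection, +0)
AD@2: {C} ∪ {T} = {C,T} (union, +1)
ADQ@2: {C,T} ∪ {G} = {C,G,T} (union, +1)
UV@2: {G} ∪ {A} = {A,G} (union, +1)
UVZ@2: {A,G} ∩ {G} = {G} (intersection, +0)
ADQUVZ@2: {C,G,T} ∩ {G} = {G} (intersection, +0)
AD@3: {T} ∪ {C} = {C,T} (union, +1)
ADQ@3: {C,T} ∪ {A} = {A,C,T} (union, +1)
UV@3: {A} ∩ {A} = {A} (intersection, +0)
UVZ@3: {A} ∪ {C} = {A,C} (union, +1)
ADQUVZ@3: {A,C,T} ∩ {A,C} = {A,C} (intersection, +0)
AD@4: {A} ∪ {C} = {A,C} (union, +1)
ADQ@4: {A,C} ∪ {G} = {A,C,G} (union, +1)
UV@4: {C} ∪ {T} = {C,T} (union, +1)
UVZ@4: {C,T} ∪ {G} = {C,G,T} (union, +1)
ADQUVZ@4: {A,C,G} ∩ {C,G,T} = {C,G} (intersection, +0)
per-site changes: [3, 2, 3, 3, 4]; total = 15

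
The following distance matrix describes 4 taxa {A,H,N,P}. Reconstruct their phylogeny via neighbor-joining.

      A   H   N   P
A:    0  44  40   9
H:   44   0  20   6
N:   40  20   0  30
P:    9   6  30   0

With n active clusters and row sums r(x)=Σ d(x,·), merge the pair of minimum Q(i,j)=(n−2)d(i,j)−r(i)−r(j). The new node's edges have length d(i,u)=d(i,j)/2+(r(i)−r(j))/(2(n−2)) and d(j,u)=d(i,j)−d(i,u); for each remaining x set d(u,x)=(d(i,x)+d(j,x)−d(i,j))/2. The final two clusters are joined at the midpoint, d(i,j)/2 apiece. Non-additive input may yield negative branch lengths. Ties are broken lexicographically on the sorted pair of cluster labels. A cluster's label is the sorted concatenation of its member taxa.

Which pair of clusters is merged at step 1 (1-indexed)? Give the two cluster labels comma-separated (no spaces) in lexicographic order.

A,P

1. join A+P (d=9, Q=-120) ⇒ AP; edges |A|=33/2, |P|=-15/2
  updated: d(AP,H)=41/2, d(AP,N)=61/2
2. join AP+H (d=41/2, Q=-71) ⇒ AHP; edges |AP|=31/2, |H|=5
  updated: d(AHP,N)=15
3. join AHP+N (d=15) ⇒ AHNP; edges |AHP|=15/2, |N|=15/2
final tree: (((A:33/2,P:-15/2):31/2,H:5):15/2,N:15/2)
total length: 89/2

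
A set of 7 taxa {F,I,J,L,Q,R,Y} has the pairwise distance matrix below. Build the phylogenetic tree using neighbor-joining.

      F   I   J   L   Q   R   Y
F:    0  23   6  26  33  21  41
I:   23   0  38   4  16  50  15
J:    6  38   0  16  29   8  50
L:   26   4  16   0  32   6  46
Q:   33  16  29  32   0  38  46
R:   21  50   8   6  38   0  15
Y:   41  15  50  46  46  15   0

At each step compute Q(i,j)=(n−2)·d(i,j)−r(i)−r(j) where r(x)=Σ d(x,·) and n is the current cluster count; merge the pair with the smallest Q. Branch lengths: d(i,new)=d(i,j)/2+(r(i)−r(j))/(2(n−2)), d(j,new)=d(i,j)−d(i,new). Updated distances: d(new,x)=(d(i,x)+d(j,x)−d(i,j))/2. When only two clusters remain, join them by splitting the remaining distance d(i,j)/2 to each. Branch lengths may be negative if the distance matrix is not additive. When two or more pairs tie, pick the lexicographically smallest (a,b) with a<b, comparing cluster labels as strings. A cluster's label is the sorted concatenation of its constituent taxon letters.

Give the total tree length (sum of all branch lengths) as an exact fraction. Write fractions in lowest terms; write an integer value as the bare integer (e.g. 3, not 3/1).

1137/16

iteration 1: select I,Y (d=15, Q=-284); attach at lengths (4/5, 71/5); label the merged cluster IY
  updated: d(F,IY)=49/2, d(IY,J)=73/2, d(IY,L)=35/2, d(IY,Q)=47/2, d(IY,R)=25
iteration 2: select IY,Q (d=47/2, Q=-377/2); attach at lengths (131/16, 245/16); label the merged cluster IQY
  updated: d(F,IQY)=17, d(IQY,J)=21, d(IQY,L)=13, d(IQY,R)=79/4
iteration 3: select F,J (d=6, Q=-103); attach at lengths (37/6, -1/6); label the merged cluster FJ
  updated: d(FJ,IQY)=16, d(FJ,L)=18, d(FJ,R)=23/2
iteration 4: select FJ,IQY (d=16, Q=-249/4); attach at lengths (115/16, 141/16); label the merged cluster FIJQY
  updated: d(FIJQY,L)=15/2, d(FIJQY,R)=61/8
iteration 5: select FIJQY,L (d=15/2, Q=-169/8); attach at lengths (73/16, 47/16); label the merged cluster FIJLQY
  updated: d(FIJLQY,R)=49/16
iteration 6: select FIJLQY,R (d=49/16); attach at lengths (49/32, 49/32); label the merged cluster FIJLQRY
final tree: ((((F:37/6,J:-1/6):115/16,((I:4/5,Y:71/5):131/16,Q:245/16):141/16):73/16,L:47/16):49/32,R:49/32)
total length: 1137/16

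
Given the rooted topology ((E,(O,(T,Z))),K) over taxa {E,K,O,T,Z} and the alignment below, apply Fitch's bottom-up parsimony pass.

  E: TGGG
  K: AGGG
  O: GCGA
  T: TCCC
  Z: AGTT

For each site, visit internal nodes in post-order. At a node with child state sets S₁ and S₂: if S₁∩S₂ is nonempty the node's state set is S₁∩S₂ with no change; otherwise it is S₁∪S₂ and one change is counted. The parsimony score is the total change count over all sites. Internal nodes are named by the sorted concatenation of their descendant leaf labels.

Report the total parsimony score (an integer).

10

TZ@0: {T} ∪ {A} = {A,T} (union, +1)
OTZ@0: {G} ∪ {A,T} = {A,G,T} (union, +1)
EOTZ@0: {T} ∩ {A,G,T} = {T} (intersection, +0)
EKOTZ@0: {T} ∪ {A} = {A,T} (union, +1)
TZ@1: {C} ∪ {G} = {C,G} (union, +1)
OTZ@1: {C} ∩ {C,G} = {C} (intersection, +0)
EOTZ@1: {G} ∪ {C} = {C,G} (union, +1)
EKOTZ@1: {C,G} ∩ {G} = {G} (intersection, +0)
TZ@2: {C} ∪ {T} = {C,T} (union, +1)
OTZ@2: {G} ∪ {C,T} = {C,G,T} (union, +1)
EOTZ@2: {G} ∩ {C,G,T} = {G} (intersection, +0)
EKOTZ@2: {G} ∩ {G} = {G} (intersection, +0)
TZ@3: {C} ∪ {T} = {C,T} (union, +1)
OTZ@3: {A} ∪ {C,T} = {A,C,T} (union, +1)
EOTZ@3: {G} ∪ {A,C,T} = {A,C,G,T} (union, +1)
EKOTZ@3: {A,C,G,T} ∩ {G} = {G} (intersection, +0)
per-site changes: [3, 2, 2, 3]; total = 10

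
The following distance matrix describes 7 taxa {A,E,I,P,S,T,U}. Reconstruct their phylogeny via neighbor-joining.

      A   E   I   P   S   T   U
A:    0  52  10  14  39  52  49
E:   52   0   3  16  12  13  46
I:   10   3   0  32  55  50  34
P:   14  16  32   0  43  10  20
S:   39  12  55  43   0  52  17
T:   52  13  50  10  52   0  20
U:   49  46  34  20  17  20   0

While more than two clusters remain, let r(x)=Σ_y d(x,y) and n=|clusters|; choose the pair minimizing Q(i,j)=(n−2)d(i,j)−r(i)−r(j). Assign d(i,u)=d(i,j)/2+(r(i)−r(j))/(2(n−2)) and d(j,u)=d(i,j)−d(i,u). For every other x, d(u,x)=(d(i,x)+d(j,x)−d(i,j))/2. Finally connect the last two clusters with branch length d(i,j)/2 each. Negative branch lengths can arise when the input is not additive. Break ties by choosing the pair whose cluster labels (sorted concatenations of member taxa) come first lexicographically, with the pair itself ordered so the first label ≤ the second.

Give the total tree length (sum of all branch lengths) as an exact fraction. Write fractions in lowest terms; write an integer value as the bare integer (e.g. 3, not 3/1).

1275/16

step 1: merge (A,I) at d=10, Q=-350; branch lengths A→41/5, I→9/5; new cluster AI
  updated: d(AI,E)=45/2, d(AI,P)=18, d(AI,S)=42, d(AI,T)=46, d(AI,U)=73/2
step 2: merge (S,U) at d=17, Q=-475/2; branch lengths S→189/16, U→83/16; new cluster SU
  updated: d(AI,SU)=123/4, d(E,SU)=41/2, d(P,SU)=23, d(SU,T)=55/2
step 3: merge (P,T) at d=10, Q=-267/2; branch lengths P→1/12, T→119/12; new cluster PT
  updated: d(AI,PT)=27, d(E,PT)=19/2, d(PT,SU)=81/4
step 4: merge (AI,SU) at d=123/4, Q=-361/4; branch lengths AI→281/16, SU→211/16; new cluster AISU
  updated: d(AISU,E)=49/8, d(AISU,PT)=33/4
step 5: merge (AISU,E) at d=49/8, Q=-191/8; branch lengths AISU→39/16, E→59/16; new cluster AEISU
  updated: d(AEISU,PT)=93/16
step 6: merge (AEISU,PT) at d=93/16; branch lengths AEISU→93/32, PT→93/32; new cluster AEIPSTU
final tree: ((((A:41/5,I:9/5):281/16,(S:189/16,U:83/16):211/16):39/16,E:59/16):93/32,(P:1/12,T:119/12):93/32)
total length: 1275/16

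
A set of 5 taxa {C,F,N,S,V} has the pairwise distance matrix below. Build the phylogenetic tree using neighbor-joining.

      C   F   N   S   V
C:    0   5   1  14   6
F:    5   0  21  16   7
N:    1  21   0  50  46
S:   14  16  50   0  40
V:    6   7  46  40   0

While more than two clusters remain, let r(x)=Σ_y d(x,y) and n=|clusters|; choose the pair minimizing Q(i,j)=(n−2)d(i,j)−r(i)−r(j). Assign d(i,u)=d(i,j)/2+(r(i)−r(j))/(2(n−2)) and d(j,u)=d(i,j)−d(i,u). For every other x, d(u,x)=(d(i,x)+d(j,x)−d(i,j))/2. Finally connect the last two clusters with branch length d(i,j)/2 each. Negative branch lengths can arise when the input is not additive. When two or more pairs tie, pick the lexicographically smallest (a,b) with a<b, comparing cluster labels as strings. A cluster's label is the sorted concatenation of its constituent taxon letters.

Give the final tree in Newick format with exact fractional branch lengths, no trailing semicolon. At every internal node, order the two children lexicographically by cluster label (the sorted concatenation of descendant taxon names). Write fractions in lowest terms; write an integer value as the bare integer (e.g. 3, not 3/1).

((((C:-89/6,N:95/6):45/4,S:81/4):17/4,F:-23/4):51/8,V:51/8)

iteration 1: select C,N (d=1, Q=-141); attach at lengths (-89/6, 95/6); label the merged cluster CN
  updated: d(CN,F)=25/2, d(CN,S)=63/2, d(CN,V)=51/2
iteration 2: select CN,S (d=63/2, Q=-94); attach at lengths (45/4, 81/4); label the merged cluster CNS
  updated: d(CNS,F)=-3/2, d(CNS,V)=17
iteration 3: select CNS,F (d=-3/2, Q=-45/2); attach at lengths (17/4, -23/4); label the merged cluster CFNS
  updated: d(CFNS,V)=51/4
iteration 4: select CFNS,V (d=51/4); attach at lengths (51/8, 51/8); label the merged cluster CFNSV
final tree: ((((C:-89/6,N:95/6):45/4,S:81/4):17/4,F:-23/4):51/8,V:51/8)
total length: 175/4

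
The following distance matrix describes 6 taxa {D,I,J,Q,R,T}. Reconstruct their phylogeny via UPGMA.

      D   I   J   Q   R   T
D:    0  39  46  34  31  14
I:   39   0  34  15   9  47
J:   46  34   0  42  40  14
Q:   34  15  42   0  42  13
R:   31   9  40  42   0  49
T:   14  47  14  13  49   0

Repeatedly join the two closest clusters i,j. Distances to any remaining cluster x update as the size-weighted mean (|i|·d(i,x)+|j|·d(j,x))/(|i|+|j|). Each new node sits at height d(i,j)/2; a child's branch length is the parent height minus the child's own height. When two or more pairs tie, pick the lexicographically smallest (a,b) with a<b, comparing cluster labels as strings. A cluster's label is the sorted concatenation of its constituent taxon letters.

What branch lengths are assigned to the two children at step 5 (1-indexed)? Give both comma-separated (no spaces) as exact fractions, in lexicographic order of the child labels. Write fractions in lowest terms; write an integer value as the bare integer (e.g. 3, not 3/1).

step 1: merge (I,R) at d=9; branch lengths I→9/2, R→9/2; new cluster IR
  updated: d(D,IR)=35, d(IR,J)=37, d(IR,Q)=57/2, d(IR,T)=48
step 2: merge (Q,T) at d=13; branch lengths Q→13/2, T→13/2; new cluster QT
  updated: d(D,QT)=24, d(IR,QT)=153/4, d(J,QT)=28
step 3: merge (D,QT) at d=24; branch lengths D→12, QT→11/2; new cluster DQT
  updated: d(DQT,IR)=223/6, d(DQT,J)=34
step 4: merge (DQT,J) at d=34; branch lengths DQT→5, J→17; new cluster DJQT
  updated: d(DJQT,IR)=297/8
step 5: merge (DJQT,IR) at d=297/8; branch lengths DJQT→25/16, IR→225/16; new cluster DIJQRT
final tree: (((D:12,(Q:13/2,T:13/2):11/2):5,J:17):25/16,(I:9/2,R:9/2):225/16)
total length: 617/8

25/16,225/16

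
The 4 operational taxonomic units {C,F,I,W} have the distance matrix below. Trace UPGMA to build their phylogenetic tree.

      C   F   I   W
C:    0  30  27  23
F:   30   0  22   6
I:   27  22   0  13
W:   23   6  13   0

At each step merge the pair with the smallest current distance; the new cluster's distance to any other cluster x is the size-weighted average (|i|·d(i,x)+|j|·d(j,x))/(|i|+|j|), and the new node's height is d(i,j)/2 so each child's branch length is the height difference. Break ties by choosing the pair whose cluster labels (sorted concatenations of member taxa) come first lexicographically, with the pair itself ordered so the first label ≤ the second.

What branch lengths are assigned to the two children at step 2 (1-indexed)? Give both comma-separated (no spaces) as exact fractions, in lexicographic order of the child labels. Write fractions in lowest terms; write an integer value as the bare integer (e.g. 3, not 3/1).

23/4,35/4

iteration 1: select F,W (d=6); attach at lengths (3, 3); label the merged cluster FW
  updated: d(C,FW)=53/2, d(FW,I)=35/2
iteration 2: select FW,I (d=35/2); attach at lengths (23/4, 35/4); label the merged cluster FIW
  updated: d(C,FIW)=80/3
iteration 3: select C,FIW (d=80/3); attach at lengths (40/3, 55/12); label the merged cluster CFIW
final tree: (C:40/3,((F:3,W:3):23/4,I:35/4):55/12)
total length: 461/12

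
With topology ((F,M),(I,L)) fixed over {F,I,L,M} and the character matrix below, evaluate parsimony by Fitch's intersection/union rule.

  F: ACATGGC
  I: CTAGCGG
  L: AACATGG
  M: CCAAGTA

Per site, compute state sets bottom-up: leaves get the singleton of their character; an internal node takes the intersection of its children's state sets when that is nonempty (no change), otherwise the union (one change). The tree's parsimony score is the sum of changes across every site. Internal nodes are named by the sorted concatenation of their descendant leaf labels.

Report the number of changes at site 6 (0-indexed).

2

FM@0: {A} ∪ {C} = {A,C} (union, +1)
IL@0: {C} ∪ {A} = {A,C} (union, +1)
FILM@0: {A,C} ∩ {A,C} = {A,C} (intersection, +0)
FM@1: {C} ∩ {C} = {C} (intersection, +0)
IL@1: {T} ∪ {A} = {A,T} (union, +1)
FILM@1: {C} ∪ {A,T} = {A,C,T} (union, +1)
FM@2: {A} ∩ {A} = {A} (intersection, +0)
IL@2: {A} ∪ {C} = {A,C} (union, +1)
FILM@2: {A} ∩ {A,C} = {A} (intersection, +0)
FM@3: {T} ∪ {A} = {A,T} (union, +1)
IL@3: {G} ∪ {A} = {A,G} (union, +1)
FILM@3: {A,T} ∩ {A,G} = {A} (intersection, +0)
FM@4: {G} ∩ {G} = {G} (intersection, +0)
IL@4: {C} ∪ {T} = {C,T} (union, +1)
FILM@4: {G} ∪ {C,T} = {C,G,T} (union, +1)
FM@5: {G} ∪ {T} = {G,T} (union, +1)
IL@5: {G} ∩ {G} = {G} (intersection, +0)
FILM@5: {G,T} ∩ {G} = {G} (intersection, +0)
FM@6: {C} ∪ {A} = {A,C} (union, +1)
IL@6: {G} ∩ {G} = {G} (intersection, +0)
FILM@6: {A,C} ∪ {G} = {A,C,G} (union, +1)
per-site changes: [2, 2, 1, 2, 2, 1, 2]; total = 12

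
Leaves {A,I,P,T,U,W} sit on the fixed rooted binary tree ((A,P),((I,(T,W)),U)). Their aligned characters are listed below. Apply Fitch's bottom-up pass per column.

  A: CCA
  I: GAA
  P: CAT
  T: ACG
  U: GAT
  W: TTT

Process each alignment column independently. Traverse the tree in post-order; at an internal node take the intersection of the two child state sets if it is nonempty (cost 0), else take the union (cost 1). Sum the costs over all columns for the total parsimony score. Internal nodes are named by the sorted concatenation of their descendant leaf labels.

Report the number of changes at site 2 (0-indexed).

AP@0: {C} ∩ {C} = {C} (intersection, +0)
TW@0: {A} ∪ {T} = {A,T} (union, +1)
ITW@0: {G} ∪ {A,T} = {A,G,T} (union, +1)
ITUW@0: {A,G,T} ∩ {G} = {G} (intersection, +0)
AIPTUW@0: {C} ∪ {G} = {C,G} (union, +1)
AP@1: {C} ∪ {A} = {A,C} (union, +1)
TW@1: {C} ∪ {T} = {C,T} (union, +1)
ITW@1: {A} ∪ {C,T} = {A,C,T} (union, +1)
ITUW@1: {A,C,T} ∩ {A} = {A} (intersection, +0)
AIPTUW@1: {A,C} ∩ {A} = {A} (intersection, +0)
AP@2: {A} ∪ {T} = {A,T} (union, +1)
TW@2: {G} ∪ {T} = {G,T} (union, +1)
ITW@2: {A} ∪ {G,T} = {A,G,T} (union, +1)
ITUW@2: {A,G,T} ∩ {T} = {T} (intersection, +0)
AIPTUW@2: {A,T} ∩ {T} = {T} (intersection, +0)
per-site changes: [3, 3, 3]; total = 9

3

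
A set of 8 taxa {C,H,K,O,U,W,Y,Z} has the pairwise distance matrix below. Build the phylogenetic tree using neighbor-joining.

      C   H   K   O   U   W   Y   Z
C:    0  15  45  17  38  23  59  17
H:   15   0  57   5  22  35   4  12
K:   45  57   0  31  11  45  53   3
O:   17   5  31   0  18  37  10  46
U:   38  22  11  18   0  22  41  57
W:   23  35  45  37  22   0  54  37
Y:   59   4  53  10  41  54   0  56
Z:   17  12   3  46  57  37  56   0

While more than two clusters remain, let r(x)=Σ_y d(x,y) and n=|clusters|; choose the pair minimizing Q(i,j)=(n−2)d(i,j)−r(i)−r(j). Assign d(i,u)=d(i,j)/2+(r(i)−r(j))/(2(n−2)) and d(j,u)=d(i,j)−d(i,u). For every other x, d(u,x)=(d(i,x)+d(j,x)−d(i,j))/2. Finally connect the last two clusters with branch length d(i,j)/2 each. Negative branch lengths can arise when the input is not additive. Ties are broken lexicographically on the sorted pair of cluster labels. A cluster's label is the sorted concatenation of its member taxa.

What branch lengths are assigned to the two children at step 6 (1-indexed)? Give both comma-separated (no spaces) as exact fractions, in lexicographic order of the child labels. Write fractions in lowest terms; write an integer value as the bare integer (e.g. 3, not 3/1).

1. join K+Z (d=3, Q=-455) ⇒ KZ; edges |K|=35/12, |Z|=1/12
  updated: d(C,KZ)=59/2, d(H,KZ)=33, d(KZ,O)=37, d(KZ,U)=65/2, d(KZ,W)=79/2, d(KZ,Y)=53
2. join H+Y (d=4, Q=-315) ⇒ HY; edges |H|=-87/10, |Y|=127/10
  updated: d(C,HY)=35, d(HY,KZ)=41, d(HY,O)=11/2, d(HY,U)=59/2, d(HY,W)=85/2
3. join HY+O (d=11/2, Q=-246) ⇒ HOY; edges |HY|=61/8, |O|=-17/8
  updated: d(C,HOY)=93/4, d(HOY,KZ)=145/4, d(HOY,U)=21, d(HOY,W)=37
4. join U+W (d=22, Q=-169) ⇒ UW; edges |U|=29/3, |W|=37/3
  updated: d(C,UW)=39/2, d(HOY,UW)=18, d(KZ,UW)=25
5. join C+KZ (d=59/2, Q=-104) ⇒ CKZ; edges |C|=81/8, |KZ|=155/8
  updated: d(CKZ,HOY)=15, d(CKZ,UW)=15/2
6. join CKZ+HOY (d=15, Q=-81/2) ⇒ CHKOYZ; edges |CKZ|=9/4, |HOY|=51/4
  updated: d(CHKOYZ,UW)=21/4
7. join CHKOYZ+UW (d=21/4) ⇒ CHKOUWYZ; edges |CHKOYZ|=21/8, |UW|=21/8
final tree: (((C:81/8,(K:35/12,Z:1/12):155/8):9/4,((H:-87/10,Y:127/10):61/8,O:-17/8):51/4):21/8,(U:29/3,W:37/3):21/8)
total length: 337/4

9/4,51/4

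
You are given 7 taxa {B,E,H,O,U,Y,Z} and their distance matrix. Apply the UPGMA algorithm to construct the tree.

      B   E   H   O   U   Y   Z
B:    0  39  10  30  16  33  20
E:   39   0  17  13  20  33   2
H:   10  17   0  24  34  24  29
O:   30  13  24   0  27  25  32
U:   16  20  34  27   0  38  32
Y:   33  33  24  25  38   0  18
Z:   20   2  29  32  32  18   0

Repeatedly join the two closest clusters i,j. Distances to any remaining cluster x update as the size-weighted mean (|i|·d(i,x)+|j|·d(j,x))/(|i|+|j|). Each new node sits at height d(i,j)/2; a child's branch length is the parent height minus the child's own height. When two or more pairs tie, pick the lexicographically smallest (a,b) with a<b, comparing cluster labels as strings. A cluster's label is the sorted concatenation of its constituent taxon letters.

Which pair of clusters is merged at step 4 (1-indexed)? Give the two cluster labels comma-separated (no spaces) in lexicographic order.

1. join E+Z (d=2) ⇒ EZ; edges |E|=1, |Z|=1
  updated: d(B,EZ)=59/2, d(EZ,H)=23, d(EZ,O)=45/2, d(EZ,U)=26, d(EZ,Y)=51/2
2. join B+H (d=10) ⇒ BH; edges |B|=5, |H|=5
  updated: d(BH,EZ)=105/4, d(BH,O)=27, d(BH,U)=25, d(BH,Y)=57/2
3. join EZ+O (d=45/2) ⇒ EOZ; edges |EZ|=41/4, |O|=45/4
  updated: d(BH,EOZ)=53/2, d(EOZ,U)=79/3, d(EOZ,Y)=76/3
4. join BH+U (d=25) ⇒ BHU; edges |BH|=15/2, |U|=25/2
  updated: d(BHU,EOZ)=238/9, d(BHU,Y)=95/3
5. join EOZ+Y (d=76/3) ⇒ EOYZ; edges |EOZ|=17/12, |Y|=38/3
  updated: d(BHU,EOYZ)=111/4
6. join BHU+EOYZ (d=111/4) ⇒ BEHOUYZ; edges |BHU|=11/8, |EOYZ|=29/24
final tree: (((B:5,H:5):15/2,U:25/2):11/8,(((E:1,Z:1):41/4,O:45/4):17/12,Y:38/3):29/24)
total length: 421/6

BH,U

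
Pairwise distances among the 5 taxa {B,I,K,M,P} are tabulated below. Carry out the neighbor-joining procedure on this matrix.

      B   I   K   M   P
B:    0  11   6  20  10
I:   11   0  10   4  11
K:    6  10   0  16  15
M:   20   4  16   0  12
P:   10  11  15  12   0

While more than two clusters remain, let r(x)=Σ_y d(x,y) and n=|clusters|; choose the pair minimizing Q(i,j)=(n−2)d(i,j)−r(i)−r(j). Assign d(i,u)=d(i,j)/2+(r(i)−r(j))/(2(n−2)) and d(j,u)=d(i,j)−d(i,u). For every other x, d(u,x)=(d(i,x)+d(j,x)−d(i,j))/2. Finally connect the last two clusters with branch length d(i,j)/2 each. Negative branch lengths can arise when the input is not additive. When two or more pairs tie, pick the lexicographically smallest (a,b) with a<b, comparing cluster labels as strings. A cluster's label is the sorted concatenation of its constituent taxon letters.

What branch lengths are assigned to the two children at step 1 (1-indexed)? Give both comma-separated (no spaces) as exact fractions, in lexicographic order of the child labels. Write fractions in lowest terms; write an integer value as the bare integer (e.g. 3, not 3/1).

step 1: merge (B,K) at d=6, Q=-76; branch lengths B→3, K→3; new cluster BK
  updated: d(BK,I)=15/2, d(BK,M)=15, d(BK,P)=19/2
step 2: merge (BK,P) at d=19/2, Q=-91/2; branch lengths BK→37/8, P→39/8; new cluster BKP
  updated: d(BKP,I)=9/2, d(BKP,M)=35/4
step 3: merge (BKP,I) at d=9/2, Q=-69/4; branch lengths BKP→37/8, I→-1/8; new cluster BIKP
  updated: d(BIKP,M)=33/8
step 4: merge (BIKP,M) at d=33/8; branch lengths BIKP→33/16, M→33/16; new cluster BIKMP
final tree: ((((B:3,K:3):37/8,P:39/8):37/8,I:-1/8):33/16,M:33/16)
total length: 193/8

3,3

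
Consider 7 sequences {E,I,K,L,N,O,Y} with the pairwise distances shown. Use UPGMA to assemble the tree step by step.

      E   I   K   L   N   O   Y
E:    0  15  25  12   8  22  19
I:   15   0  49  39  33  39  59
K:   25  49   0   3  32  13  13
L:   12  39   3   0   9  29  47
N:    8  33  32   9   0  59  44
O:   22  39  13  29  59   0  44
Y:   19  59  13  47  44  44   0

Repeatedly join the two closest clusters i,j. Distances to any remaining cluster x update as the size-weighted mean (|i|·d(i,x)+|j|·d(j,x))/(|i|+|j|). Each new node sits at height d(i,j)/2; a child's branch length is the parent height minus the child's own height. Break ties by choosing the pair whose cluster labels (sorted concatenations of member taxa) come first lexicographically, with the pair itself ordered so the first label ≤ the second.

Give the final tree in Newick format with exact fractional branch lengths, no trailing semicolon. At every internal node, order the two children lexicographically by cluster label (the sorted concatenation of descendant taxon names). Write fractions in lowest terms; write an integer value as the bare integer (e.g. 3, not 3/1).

(((((E:4,N:4):23/4,(K:3/2,L:3/2):33/4):45/8,O:123/8):53/40,Y:167/10):14/5,I:39/2)

1. join K+L (d=3) ⇒ KL; edges |K|=3/2, |L|=3/2
  updated: d(E,KL)=37/2, d(I,KL)=44, d(KL,N)=41/2, d(KL,O)=21, d(KL,Y)=30
2. join E+N (d=8) ⇒ EN; edges |E|=4, |N|=4
  updated: d(EN,I)=24, d(EN,KL)=39/2, d(EN,O)=81/2, d(EN,Y)=63/2
3. join EN+KL (d=39/2) ⇒ EKLN; edges |EN|=23/4, |KL|=33/4
  updated: d(EKLN,I)=34, d(EKLN,O)=123/4, d(EKLN,Y)=123/4
4. join EKLN+O (d=123/4) ⇒ EKLNO; edges |EKLN|=45/8, |O|=123/8
  updated: d(EKLNO,I)=35, d(EKLNO,Y)=167/5
5. join EKLNO+Y (d=167/5) ⇒ EKLNOY; edges |EKLNO|=53/40, |Y|=167/10
  updated: d(EKLNOY,I)=39
6. join EKLNOY+I (d=39) ⇒ EIKLNOY; edges |EKLNOY|=14/5, |I|=39/2
final tree: (((((E:4,N:4):23/4,(K:3/2,L:3/2):33/4):45/8,O:123/8):53/40,Y:167/10):14/5,I:39/2)
total length: 3453/40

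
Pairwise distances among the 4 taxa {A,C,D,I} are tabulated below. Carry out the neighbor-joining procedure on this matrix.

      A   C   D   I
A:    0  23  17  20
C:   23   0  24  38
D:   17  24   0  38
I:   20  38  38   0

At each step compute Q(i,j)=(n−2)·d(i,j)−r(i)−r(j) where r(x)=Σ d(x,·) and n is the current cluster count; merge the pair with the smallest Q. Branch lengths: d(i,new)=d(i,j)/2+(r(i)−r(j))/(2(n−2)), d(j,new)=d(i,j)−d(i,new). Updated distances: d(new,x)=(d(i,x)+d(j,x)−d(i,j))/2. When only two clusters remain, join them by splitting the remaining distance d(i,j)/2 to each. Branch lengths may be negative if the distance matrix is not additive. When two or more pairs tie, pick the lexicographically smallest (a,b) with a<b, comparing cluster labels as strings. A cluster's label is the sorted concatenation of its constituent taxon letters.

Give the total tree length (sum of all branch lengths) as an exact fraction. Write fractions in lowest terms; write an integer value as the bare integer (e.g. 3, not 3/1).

iteration 1: select A,I (d=20, Q=-116); attach at lengths (1, 19); label the merged cluster AI
  updated: d(AI,C)=41/2, d(AI,D)=35/2
iteration 2: select AI,C (d=41/2, Q=-62); attach at lengths (7, 27/2); label the merged cluster ACI
  updated: d(ACI,D)=21/2
iteration 3: select ACI,D (d=21/2); attach at lengths (21/4, 21/4); label the merged cluster ACDI
final tree: (((A:1,I:19):7,C:27/2):21/4,D:21/4)
total length: 51

51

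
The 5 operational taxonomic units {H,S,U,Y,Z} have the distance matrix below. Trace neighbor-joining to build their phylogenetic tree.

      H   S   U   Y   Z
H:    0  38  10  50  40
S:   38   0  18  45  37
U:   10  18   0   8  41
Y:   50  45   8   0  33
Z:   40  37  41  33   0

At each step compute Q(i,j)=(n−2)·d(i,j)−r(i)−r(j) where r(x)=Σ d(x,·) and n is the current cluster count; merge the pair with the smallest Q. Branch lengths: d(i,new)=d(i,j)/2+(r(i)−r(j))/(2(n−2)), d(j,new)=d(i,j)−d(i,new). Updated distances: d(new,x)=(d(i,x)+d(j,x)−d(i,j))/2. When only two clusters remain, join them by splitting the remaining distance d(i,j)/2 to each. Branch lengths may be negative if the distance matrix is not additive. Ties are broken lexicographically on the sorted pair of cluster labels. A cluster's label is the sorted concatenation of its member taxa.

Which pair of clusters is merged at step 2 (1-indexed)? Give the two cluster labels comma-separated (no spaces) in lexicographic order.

H,UY

1. join U+Y (d=8, Q=-189) ⇒ UY; edges |U|=-35/6, |Y|=83/6
  updated: d(H,UY)=26, d(S,UY)=55/2, d(UY,Z)=33
2. join H+UY (d=26, Q=-277/2) ⇒ HUY; edges |H|=139/8, |UY|=69/8
  updated: d(HUY,S)=79/4, d(HUY,Z)=47/2
3. join HUY+S (d=79/4, Q=-321/4) ⇒ HSUY; edges |HUY|=25/8, |S|=133/8
  updated: d(HSUY,Z)=163/8
4. join HSUY+Z (d=163/8) ⇒ HSUYZ; edges |HSUY|=163/16, |Z|=163/16
final tree: (((H:139/8,(U:-35/6,Y:83/6):69/8):25/8,S:133/8):163/16,Z:163/16)
total length: 593/8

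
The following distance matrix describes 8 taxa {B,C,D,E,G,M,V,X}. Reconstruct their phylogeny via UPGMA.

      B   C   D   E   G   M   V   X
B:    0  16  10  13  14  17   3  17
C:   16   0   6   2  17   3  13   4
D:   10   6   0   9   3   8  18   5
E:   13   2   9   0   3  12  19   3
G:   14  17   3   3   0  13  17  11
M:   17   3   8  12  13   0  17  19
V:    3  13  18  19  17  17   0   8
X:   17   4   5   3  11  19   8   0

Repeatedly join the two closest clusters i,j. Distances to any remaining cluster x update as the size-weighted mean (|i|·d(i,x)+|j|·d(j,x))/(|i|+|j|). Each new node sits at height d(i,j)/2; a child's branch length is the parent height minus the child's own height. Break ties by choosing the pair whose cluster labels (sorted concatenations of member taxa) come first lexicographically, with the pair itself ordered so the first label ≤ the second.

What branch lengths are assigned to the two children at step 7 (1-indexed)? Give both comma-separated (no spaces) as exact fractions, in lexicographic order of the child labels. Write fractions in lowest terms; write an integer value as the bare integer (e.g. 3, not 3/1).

143/24,47/24

1. join C+E (d=2) ⇒ CE; edges |C|=1, |E|=1
  updated: d(B,CE)=29/2, d(CE,D)=15/2, d(CE,G)=10, d(CE,M)=15/2, d(CE,V)=16, d(CE,X)=7/2
2. join B+V (d=3) ⇒ BV; edges |B|=3/2, |V|=3/2
  updated: d(BV,CE)=61/4, d(BV,D)=14, d(BV,G)=31/2, d(BV,M)=17, d(BV,X)=25/2
3. join D+G (d=3) ⇒ DG; edges |D|=3/2, |G|=3/2
  updated: d(BV,DG)=59/4, d(CE,DG)=35/4, d(DG,M)=21/2, d(DG,X)=8
4. join CE+X (d=7/2) ⇒ CEX; edges |CE|=3/4, |X|=7/4
  updated: d(BV,CEX)=43/3, d(CEX,DG)=17/2, d(CEX,M)=34/3
5. join CEX+DG (d=17/2) ⇒ CDEGX; edges |CEX|=5/2, |DG|=11/4
  updated: d(BV,CDEGX)=29/2, d(CDEGX,M)=11
6. join CDEGX+M (d=11) ⇒ CDEGMX; edges |CDEGX|=5/4, |M|=11/2
  updated: d(BV,CDEGMX)=179/12
7. join BV+CDEGMX (d=179/12) ⇒ BCDEGMVX; edges |BV|=143/24, |CDEGMX|=47/24
final tree: ((B:3/2,V:3/2):143/24,((((C:1,E:1):3/4,X:7/4):5/2,(D:3/2,G:3/2):11/4):5/4,M:11/2):47/24)
total length: 365/12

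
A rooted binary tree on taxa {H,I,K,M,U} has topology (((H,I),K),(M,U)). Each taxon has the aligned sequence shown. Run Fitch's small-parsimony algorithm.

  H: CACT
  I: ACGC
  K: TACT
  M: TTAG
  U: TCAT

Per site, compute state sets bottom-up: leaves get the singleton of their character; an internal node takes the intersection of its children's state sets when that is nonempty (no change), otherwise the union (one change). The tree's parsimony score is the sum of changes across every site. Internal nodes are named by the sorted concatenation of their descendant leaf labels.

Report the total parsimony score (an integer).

[col 0] HI: children H:{C}, I:{A} ∪→ {A,C}; cost 1
[col 0] HIK: children HI:{A,C}, K:{T} ∪→ {A,C,T}; cost 1
[col 0] MU: children M:{T}, U:{T} ∩→ {T}; cost 0
[col 0] HIKMU: children HIK:{A,C,T}, MU:{T} ∩→ {T}; cost 0
[col 1] HI: children H:{A}, I:{C} ∪→ {A,C}; cost 1
[col 1] HIK: children HI:{A,C}, K:{A} ∩→ {A}; cost 0
[col 1] MU: children M:{T}, U:{C} ∪→ {C,T}; cost 1
[col 1] HIKMU: children HIK:{A}, MU:{C,T} ∪→ {A,C,T}; cost 1
[col 2] HI: children H:{C}, I:{G} ∪→ {C,G}; cost 1
[col 2] HIK: children HI:{C,G}, K:{C} ∩→ {C}; cost 0
[col 2] MU: children M:{A}, U:{A} ∩→ {A}; cost 0
[col 2] HIKMU: children HIK:{C}, MU:{A} ∪→ {A,C}; cost 1
[col 3] HI: children H:{T}, I:{C} ∪→ {C,T}; cost 1
[col 3] HIK: children HI:{C,T}, K:{T} ∩→ {T}; cost 0
[col 3] MU: children M:{G}, U:{T} ∪→ {G,T}; cost 1
[col 3] HIKMU: children HIK:{T}, MU:{G,T} ∩→ {T}; cost 0
per-site changes: [2, 3, 2, 2]; total = 9

9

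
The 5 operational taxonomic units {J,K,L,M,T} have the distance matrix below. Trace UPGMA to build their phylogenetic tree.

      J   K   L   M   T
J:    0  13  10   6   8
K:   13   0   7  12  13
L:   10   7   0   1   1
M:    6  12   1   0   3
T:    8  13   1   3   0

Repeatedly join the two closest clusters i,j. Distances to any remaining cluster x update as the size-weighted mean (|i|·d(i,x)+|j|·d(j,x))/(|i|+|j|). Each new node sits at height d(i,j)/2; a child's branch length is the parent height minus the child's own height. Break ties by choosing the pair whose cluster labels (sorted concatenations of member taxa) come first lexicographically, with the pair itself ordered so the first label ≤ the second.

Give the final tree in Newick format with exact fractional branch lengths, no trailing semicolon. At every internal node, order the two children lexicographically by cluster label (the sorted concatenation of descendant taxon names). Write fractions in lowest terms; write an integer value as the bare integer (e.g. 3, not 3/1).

((J:4,((L:1/2,M:1/2):1/2,T:1):3):13/8,K:45/8)

1. join L+M (d=1) ⇒ LM; edges |L|=1/2, |M|=1/2
  updated: d(J,LM)=8, d(K,LM)=19/2, d(LM,T)=2
2. join LM+T (d=2) ⇒ LMT; edges |LM|=1/2, |T|=1
  updated: d(J,LMT)=8, d(K,LMT)=32/3
3. join J+LMT (d=8) ⇒ JLMT; edges |J|=4, |LMT|=3
  updated: d(JLMT,K)=45/4
4. join JLMT+K (d=45/4) ⇒ JKLMT; edges |JLMT|=13/8, |K|=45/8
final tree: ((J:4,((L:1/2,M:1/2):1/2,T:1):3):13/8,K:45/8)
total length: 67/4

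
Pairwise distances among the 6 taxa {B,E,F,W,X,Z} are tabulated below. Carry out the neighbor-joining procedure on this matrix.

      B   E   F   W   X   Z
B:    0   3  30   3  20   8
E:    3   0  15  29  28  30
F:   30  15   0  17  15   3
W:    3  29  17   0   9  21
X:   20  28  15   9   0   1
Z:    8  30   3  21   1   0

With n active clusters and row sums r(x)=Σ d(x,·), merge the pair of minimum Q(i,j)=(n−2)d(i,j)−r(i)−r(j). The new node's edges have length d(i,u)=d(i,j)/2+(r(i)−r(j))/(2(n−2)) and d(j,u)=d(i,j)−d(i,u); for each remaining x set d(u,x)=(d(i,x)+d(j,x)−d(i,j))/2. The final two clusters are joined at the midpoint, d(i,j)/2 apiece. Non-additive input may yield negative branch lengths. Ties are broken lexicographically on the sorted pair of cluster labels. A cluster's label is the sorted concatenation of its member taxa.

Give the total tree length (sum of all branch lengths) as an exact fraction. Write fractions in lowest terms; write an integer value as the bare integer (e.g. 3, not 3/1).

531/16

iteration 1: select B,E (d=3, Q=-157); attach at lengths (-29/8, 53/8); label the merged cluster BE
  updated: d(BE,F)=21, d(BE,W)=29/2, d(BE,X)=45/2, d(BE,Z)=35/2
iteration 2: select BE,W (d=29/2, Q=-187/2); attach at lengths (115/12, 59/12); label the merged cluster BEW
  updated: d(BEW,F)=47/4, d(BEW,X)=17/2, d(BEW,Z)=12
iteration 3: select BEW,X (d=17/2, Q=-159/4); attach at lengths (99/16, 37/16); label the merged cluster BEWX
  updated: d(BEWX,F)=73/8, d(BEWX,Z)=9/4
iteration 4: select BEWX,F (d=73/8, Q=-115/8); attach at lengths (67/16, 79/16); label the merged cluster BEFWX
  updated: d(BEFWX,Z)=-31/16
iteration 5: select BEFWX,Z (d=-31/16); attach at lengths (-31/32, -31/32); label the merged cluster BEFWXZ
final tree: (((((B:-29/8,E:53/8):115/12,W:59/12):99/16,X:37/16):67/16,F:79/16):-31/32,Z:-31/32)
total length: 531/16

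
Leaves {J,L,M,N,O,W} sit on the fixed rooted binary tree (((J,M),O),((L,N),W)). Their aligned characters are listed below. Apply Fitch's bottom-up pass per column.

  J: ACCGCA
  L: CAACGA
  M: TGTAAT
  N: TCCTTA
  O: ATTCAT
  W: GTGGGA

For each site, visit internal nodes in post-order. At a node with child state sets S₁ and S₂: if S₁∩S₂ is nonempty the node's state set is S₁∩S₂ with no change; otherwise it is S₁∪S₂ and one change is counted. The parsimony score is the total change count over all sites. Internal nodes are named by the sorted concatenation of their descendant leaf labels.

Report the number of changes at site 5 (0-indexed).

site 0, node JM: J={A} ∪ M={T} → {A,T} (+1)
site 0, node JMO: JM={A,T} ∩ O={A} → {A} (+0)
site 0, node LN: L={C} ∪ N={T} → {C,T} (+1)
site 0, node LNW: LN={C,T} ∪ W={G} → {C,G,T} (+1)
site 0, node JLMNOW: JMO={A} ∪ LNW={C,G,T} → {A,C,G,T} (+1)
site 1, node JM: J={C} ∪ M={G} → {C,G} (+1)
site 1, node JMO: JM={C,G} ∪ O={T} → {C,G,T} (+1)
site 1, node LN: L={A} ∪ N={C} → {A,C} (+1)
site 1, node LNW: LN={A,C} ∪ W={T} → {A,C,T} (+1)
site 1, node JLMNOW: JMO={C,G,T} ∩ LNW={A,C,T} → {C,T} (+0)
site 2, node JM: J={C} ∪ M={T} → {C,T} (+1)
site 2, node JMO: JM={C,T} ∩ O={T} → {T} (+0)
site 2, node LN: L={A} ∪ N={C} → {A,C} (+1)
site 2, node LNW: LN={A,C} ∪ W={G} → {A,C,G} (+1)
site 2, node JLMNOW: JMO={T} ∪ LNW={A,C,G} → {A,C,G,T} (+1)
site 3, node JM: J={G} ∪ M={A} → {A,G} (+1)
site 3, node JMO: JM={A,G} ∪ O={C} → {A,C,G} (+1)
site 3, node LN: L={C} ∪ N={T} → {C,T} (+1)
site 3, node LNW: LN={C,T} ∪ W={G} → {C,G,T} (+1)
site 3, node JLMNOW: JMO={A,C,G} ∩ LNW={C,G,T} → {C,G} (+0)
site 4, node JM: J={C} ∪ M={A} → {A,C} (+1)
site 4, node JMO: JM={A,C} ∩ O={A} → {A} (+0)
site 4, node LN: L={G} ∪ N={T} → {G,T} (+1)
site 4, node LNW: LN={G,T} ∩ W={G} → {G} (+0)
site 4, node JLMNOW: JMO={A} ∪ LNW={G} → {A,G} (+1)
site 5, node JM: J={A} ∪ M={T} → {A,T} (+1)
site 5, node JMO: JM={A,T} ∩ O={T} → {T} (+0)
site 5, node LN: L={A} ∩ N={A} → {A} (+0)
site 5, node LNW: LN={A} ∩ W={A} → {A} (+0)
site 5, node JLMNOW: JMO={T} ∪ LNW={A} → {A,T} (+1)
per-site changes: [4, 4, 4, 4, 3, 2]; total = 21

2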